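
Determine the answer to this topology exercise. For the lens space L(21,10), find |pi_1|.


pi_1(L(p,q)) = Z/pZ for any q coprime to p.
|pi_1(L(21,10))| = 21

21


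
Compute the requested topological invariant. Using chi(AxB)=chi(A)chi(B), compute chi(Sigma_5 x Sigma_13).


chi(Sigma_5) = 2 - 2*5 = -8
chi(Sigma_13) = 2 - 2*13 = -24
chi(product) = (-8) * (-24) = 192

192


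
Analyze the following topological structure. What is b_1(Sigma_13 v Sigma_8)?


For a wedge: H_1(A v B) = H_1(A) + H_1(B).
b_1(Sigma_13) = 26, b_1(Sigma_8) = 16.
b_1 = 26 + 16 = 42

42


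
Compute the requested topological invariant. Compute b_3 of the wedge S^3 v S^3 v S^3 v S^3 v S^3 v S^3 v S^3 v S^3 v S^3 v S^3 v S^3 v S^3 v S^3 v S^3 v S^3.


For a wedge of spheres, H_k (k>0) is free on one generator per sphere of dimension k.
Spheres of dimension 3: count = 15.
b_3 = 15

15


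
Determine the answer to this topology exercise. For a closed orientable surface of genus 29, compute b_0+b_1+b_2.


For Sigma_29: b_0 = 1, b_1 = 2g = 58, b_2 = 1.
Total = 1 + 58 + 1 = 60

60


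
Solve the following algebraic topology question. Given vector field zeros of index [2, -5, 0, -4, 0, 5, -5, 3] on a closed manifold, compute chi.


Poincare-Hopf: chi(M) = sum of indices of zeros.
chi = (2) + (-5) + (0) + (-4) + (0) + (5) + (-5) + (3) = -4

-4


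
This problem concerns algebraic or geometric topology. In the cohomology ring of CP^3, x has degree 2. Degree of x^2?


|x| = 2 in H^*(CP^n).
|x^2| = 2 * |x| = 2 * 2 = 4

4


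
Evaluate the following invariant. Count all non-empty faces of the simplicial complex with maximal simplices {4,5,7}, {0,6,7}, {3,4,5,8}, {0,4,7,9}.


Each maximal simplex on m vertices has 2^m - 1 nonempty faces.
Take the union (dedupe shared faces).
Total distinct faces = 35

35


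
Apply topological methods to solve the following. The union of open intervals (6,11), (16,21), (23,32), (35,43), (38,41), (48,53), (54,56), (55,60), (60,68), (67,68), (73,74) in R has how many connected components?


Sort and merge overlapping open intervals.
Merged: (6,11), (16,21), (23,32), (35,43), (48,53), (54,60), (60,68), (73,74).
Number of components = 8

8


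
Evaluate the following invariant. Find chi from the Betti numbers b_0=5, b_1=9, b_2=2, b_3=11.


chi = sum_k (-1)^k b_k.
= (5) + (-9) + (2) + (-11)
= -13

-13


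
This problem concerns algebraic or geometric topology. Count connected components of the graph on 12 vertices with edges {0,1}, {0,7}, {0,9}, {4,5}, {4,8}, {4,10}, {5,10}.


Run DFS/union-find over 12 vertices.
V = 12, E = 7.
Number of components = 6

6


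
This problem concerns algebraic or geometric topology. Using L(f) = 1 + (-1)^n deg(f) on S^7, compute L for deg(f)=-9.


On S^7: L(f) = tr(f_0*) + (-1)^7 tr(f_7*) = 1 + (-1)^7 * deg(f).
L(f) = 1 + (-1)^7 * -9 = 1 + 9 = 10

10


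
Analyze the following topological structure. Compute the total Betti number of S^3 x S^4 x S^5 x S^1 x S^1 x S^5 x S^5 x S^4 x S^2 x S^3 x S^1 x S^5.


Total Betti number is multiplicative under products.
Each S^d (d>=1) has total Betti number 2.
There are 12 sphere factors.
Total = 2^12 = 4096

4096


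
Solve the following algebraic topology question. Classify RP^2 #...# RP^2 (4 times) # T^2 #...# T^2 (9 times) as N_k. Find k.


Since a >= 1, the sum is non-orientable; each T^2 can be replaced by RP^2 # RP^2 (since T^2#RP^2 = 3RP^2).
Total crosscaps k = 4 + 2*9 = 22.
Check via chi: chi = 4*1 + 9*0 - (4+9-1)*2 = -20 = 2 - k = -20. Consistent.

22


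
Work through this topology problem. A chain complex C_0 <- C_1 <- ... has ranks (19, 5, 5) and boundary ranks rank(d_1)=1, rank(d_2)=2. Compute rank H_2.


rank H_k = rank(ker d_k) - rank(im d_{k+1}).
rank(ker d_2) = rank(C_2) - rank(d_2) = 5 - 2 = 3.
rank(im d_{2+1}) = 0.
rank H_2 = 3 - 0 = 3

3


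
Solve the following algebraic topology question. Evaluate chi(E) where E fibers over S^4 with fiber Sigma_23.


chi(S^4) = 2 (n even), chi(Sigma_23) = 2 - 2*23 = -44.
chi(E) = 2 * (-44) = -88

-88


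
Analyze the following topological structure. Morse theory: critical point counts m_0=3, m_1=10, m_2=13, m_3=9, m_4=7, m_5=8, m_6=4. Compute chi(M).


Morse theory: chi(M) = sum_k (-1)^k m_k where m_k = #(index-k critical points).
= (3) + (-10) + (13) + (-9) + (7) + (-8) + (4) = 0

0


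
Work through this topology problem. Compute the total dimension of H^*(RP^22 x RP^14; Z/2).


dim H^*(RP^n; Z/2) = n+1 (one Z/2 in each degree 0..n).
Total Betti number is multiplicative.
Total = (22+1) * (14+1) = 23 * 15 = 345

345


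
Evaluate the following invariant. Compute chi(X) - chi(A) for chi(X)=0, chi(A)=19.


Relative Euler characteristic: chi(X, A) = chi(X) - chi(A).
= 0 - (19) = -19

-19


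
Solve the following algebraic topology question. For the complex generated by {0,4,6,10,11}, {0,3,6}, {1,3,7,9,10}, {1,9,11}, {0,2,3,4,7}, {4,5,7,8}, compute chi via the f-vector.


Enumerate all faces; f-vector: f_0=12, f_1=36, f_2=36, f_3=16, f_4=3.
chi = sum (-1)^k f_k = -1

-1


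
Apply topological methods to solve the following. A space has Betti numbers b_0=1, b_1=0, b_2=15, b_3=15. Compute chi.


chi = sum_k (-1)^k b_k.
= (1) + (0) + (15) + (-15)
= 1

1


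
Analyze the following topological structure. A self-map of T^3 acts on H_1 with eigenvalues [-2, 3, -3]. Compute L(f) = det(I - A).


For a torus self-map: L(f) = det(I - A) where A acts on H_1.
L(f) = (1--2) * (1-3) * (1--3) = 3 * -2 * 4 = -24

-24


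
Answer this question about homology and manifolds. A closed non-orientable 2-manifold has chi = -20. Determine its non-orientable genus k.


chi = 2 - k for closed non-orientable surfaces with k crosscaps.
-20 = 2 - k
k = 2 - (-20) = 22

22


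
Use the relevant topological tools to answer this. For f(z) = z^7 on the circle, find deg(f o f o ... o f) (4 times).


deg(f) = 7. Degree is multiplicative: deg(f^4) = (deg f)^4.
deg(f^4) = (7)^4 = 2401

2401


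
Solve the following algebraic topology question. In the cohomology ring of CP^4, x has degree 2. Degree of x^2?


|x| = 2 in H^*(CP^n).
|x^2| = 2 * |x| = 2 * 2 = 4

4


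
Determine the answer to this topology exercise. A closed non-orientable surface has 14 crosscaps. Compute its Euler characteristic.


For a non-orientable closed surface with k crosscaps: chi = 2 - k.
Here k = 14.
chi = 2 - 14 = -12

-12


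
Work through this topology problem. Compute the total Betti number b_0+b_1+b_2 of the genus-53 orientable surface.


For Sigma_53: b_0 = 1, b_1 = 2g = 106, b_2 = 1.
Total = 1 + 106 + 1 = 108

108


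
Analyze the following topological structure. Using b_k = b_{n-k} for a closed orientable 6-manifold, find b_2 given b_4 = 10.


Poincare duality for closed orientable n-manifolds: b_k = b_{n-k}.
Here n = 6, so b_2 = b_4 = 10

10


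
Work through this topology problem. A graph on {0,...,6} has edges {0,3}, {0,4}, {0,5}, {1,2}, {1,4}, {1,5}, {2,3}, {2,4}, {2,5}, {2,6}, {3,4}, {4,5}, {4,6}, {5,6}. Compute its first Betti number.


b_1 = E - V + (number of components).
E = 14, V = 7, components = 1.
b_1 = 14 - 7 + 1 = 8

8


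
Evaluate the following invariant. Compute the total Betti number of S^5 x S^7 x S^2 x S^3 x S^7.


Total Betti number is multiplicative under products.
Each S^d (d>=1) has total Betti number 2.
There are 5 sphere factors.
Total = 2^5 = 32

32


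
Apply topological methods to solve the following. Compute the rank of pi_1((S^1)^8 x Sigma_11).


pi_1(A x B) = pi_1(A) x pi_1(B); rank of abelianization = b_1.
b_1(T^8) = 8, b_1(Sigma_11) = 2*11 = 22.
b_1(product) = 8 + 22 = 30

30


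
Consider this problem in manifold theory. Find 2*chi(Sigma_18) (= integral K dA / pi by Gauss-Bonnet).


Gauss-Bonnet: integral K dA = 2*pi*chi(M).
chi(Sigma_18) = 2 - 2*18 = -34.
(integral K dA)/pi = 2*chi = 2*(-34) = -68

-68


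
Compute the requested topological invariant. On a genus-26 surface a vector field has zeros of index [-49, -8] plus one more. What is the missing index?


Poincare-Hopf: sum of indices = chi(M).
chi(Sigma_26) = 2 - 2*26 = -50.
Sum of known indices = -57.
x = chi - (sum known) = -50 - (-57) = 7

7


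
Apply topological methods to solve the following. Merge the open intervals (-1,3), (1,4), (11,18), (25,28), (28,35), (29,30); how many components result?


Sort and merge overlapping open intervals.
Merged: (-1,4), (11,18), (25,28), (28,35).
Number of components = 4

4


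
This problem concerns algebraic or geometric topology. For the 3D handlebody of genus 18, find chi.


A genus-g handlebody deformation retracts to a wedge of g circles.
chi(vee_g S^1) = 1 - g.
chi(H_18) = 1 - 18 = -17

-17


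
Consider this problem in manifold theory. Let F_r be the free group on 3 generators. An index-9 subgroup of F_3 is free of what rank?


Nielsen-Schreier: an index-n subgroup of F_r is free of rank 1 + n(r-1).
Equivalently: chi(cover) = n*chi(base); chi(vee_r S^1) = 1 - 3 = -2.
chi(E) = 9*(-2) = -18; rank = 1 - chi(E) = 1 - (-18) = 19.
rank = 1 + 9*(3-1) = 1 + 18 = 19

19


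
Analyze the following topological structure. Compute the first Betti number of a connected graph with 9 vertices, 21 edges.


For a connected graph: rank(pi_1) = b_1 = E - V + 1 = 1 - chi.
chi = V - E = 9 - 21 = -12.
rank = 1 - (-12) = 21 - 9 + 1 = 13

13


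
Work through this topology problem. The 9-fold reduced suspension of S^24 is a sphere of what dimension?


Each suspension raises dimension by 1: Sigma S^n = S^{n+1}.
Sigma^9 S^24 = S^{24+9} = S^33

33


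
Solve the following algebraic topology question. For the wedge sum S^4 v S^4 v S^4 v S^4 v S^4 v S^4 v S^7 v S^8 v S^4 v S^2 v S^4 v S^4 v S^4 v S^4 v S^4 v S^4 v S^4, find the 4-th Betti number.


For a wedge of spheres, H_k (k>0) is free on one generator per sphere of dimension k.
Spheres of dimension 4: count = 14.
b_4 = 14

14


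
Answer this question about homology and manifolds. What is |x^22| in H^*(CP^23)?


|x| = 2 in H^*(CP^n).
|x^22| = 22 * |x| = 22 * 2 = 44

44


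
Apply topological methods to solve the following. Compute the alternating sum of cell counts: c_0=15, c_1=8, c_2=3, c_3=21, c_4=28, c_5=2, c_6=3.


chi = sum_k (-1)^k c_k.
= (-1)^0*15 + (-1)^1*8 + (-1)^2*3 + (-1)^3*21 + (-1)^4*28 + (-1)^5*2 + (-1)^6*3
= (15) + (-8) + (3) + (-21) + (28) + (-2) + (3)
= 18

18


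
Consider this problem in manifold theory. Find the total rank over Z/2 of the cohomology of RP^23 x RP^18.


dim H^*(RP^n; Z/2) = n+1 (one Z/2 in each degree 0..n).
Total Betti number is multiplicative.
Total = (23+1) * (18+1) = 24 * 19 = 456

456


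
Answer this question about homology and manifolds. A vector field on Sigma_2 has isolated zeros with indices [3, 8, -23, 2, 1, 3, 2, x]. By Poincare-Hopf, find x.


Poincare-Hopf: sum of indices = chi(M).
chi(Sigma_2) = 2 - 2*2 = -2.
Sum of known indices = -4.
x = chi - (sum known) = -2 - (-4) = 2

2


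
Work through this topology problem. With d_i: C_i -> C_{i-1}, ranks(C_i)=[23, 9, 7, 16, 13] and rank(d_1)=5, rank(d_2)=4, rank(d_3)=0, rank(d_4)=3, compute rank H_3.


rank H_k = rank(ker d_k) - rank(im d_{k+1}).
rank(ker d_3) = rank(C_3) - rank(d_3) = 16 - 0 = 16.
rank(im d_{3+1}) = 3.
rank H_3 = 16 - 3 = 13

13


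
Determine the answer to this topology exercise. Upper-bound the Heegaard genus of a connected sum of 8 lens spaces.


Heegaard genus satisfies g(A#B) <= g(A) + g(B).
Each lens space has g = 1.
Upper bound: 8 * 1 = 8

8


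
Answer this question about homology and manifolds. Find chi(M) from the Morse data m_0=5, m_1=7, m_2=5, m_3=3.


Morse theory: chi(M) = sum_k (-1)^k m_k where m_k = #(index-k critical points).
= (5) + (-7) + (5) + (-3) = 0

0


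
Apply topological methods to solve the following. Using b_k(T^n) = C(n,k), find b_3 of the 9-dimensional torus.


By the Kunneth formula, b_k(T^n) = C(n,k).
b_3(T^9) = C(9,3).
C(9,3) = 9!/(3!*6!) = 84

84


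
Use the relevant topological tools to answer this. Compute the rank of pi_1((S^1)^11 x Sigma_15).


pi_1(A x B) = pi_1(A) x pi_1(B); rank of abelianization = b_1.
b_1(T^11) = 11, b_1(Sigma_15) = 2*15 = 30.
b_1(product) = 11 + 30 = 41

41


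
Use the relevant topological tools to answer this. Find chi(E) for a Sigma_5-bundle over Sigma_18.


For a fiber bundle F -> E -> B (with CW structure): chi(E) = chi(B) * chi(F).
chi(Sigma_18) = -34, chi(Sigma_5) = -8.
chi(E) = (-34) * (-8) = 272

272


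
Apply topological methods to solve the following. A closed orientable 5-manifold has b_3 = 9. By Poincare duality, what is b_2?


Poincare duality for closed orientable n-manifolds: b_k = b_{n-k}.
Here n = 5, so b_2 = b_3 = 9

9


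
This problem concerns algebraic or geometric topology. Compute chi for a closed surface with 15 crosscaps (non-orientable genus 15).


For a non-orientable closed surface with k crosscaps: chi = 2 - k.
Here k = 15.
chi = 2 - 15 = -13

-13


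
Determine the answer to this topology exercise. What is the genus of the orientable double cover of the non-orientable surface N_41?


chi(N_41) = 2 - 41 = -39.
Double cover: chi(Sigma_g) = 2 * chi(N_41) = 2*(-39) = -78.
2 - 2g = -78, so g = (2 - (-78))/2 = 80/2 = 40

40


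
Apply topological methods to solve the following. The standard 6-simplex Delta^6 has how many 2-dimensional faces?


Delta^6 has 6+1 vertices. A 2-face is a choice of 2+1 vertices.
f_2 = C(6+1, 2+1) = C(7,3) = 35

35


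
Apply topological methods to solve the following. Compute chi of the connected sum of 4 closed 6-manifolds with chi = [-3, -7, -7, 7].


For n-manifolds: chi(A#B) = chi(A) + chi(B) - chi(S^6).
chi(S^6) = 1 + (-1)^6 = 2.
chi(#) = (sum chi_i) - (4-1)*chi(S^6) = -10 - 3*2 = -16

-16


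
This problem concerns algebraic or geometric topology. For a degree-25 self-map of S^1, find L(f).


On S^1: L(f) = tr(f_0*) + (-1)^1 tr(f_1*) = 1 + (-1)^1 * deg(f).
L(f) = 1 + (-1)^1 * 25 = 1 + -25 = -24

-24


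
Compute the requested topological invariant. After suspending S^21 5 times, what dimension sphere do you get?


Each suspension raises dimension by 1: Sigma S^n = S^{n+1}.
Sigma^5 S^21 = S^{21+5} = S^26

26


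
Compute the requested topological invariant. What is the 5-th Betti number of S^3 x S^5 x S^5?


Each S^d has Poincare polynomial 1 + t^d.
The product S^3 x S^5 x S^5 has Poincare polynomial prod(1+t^d_i).
Expanding: b_0=1, b_3=1, b_5=2, b_8=2, b_10=1, b_13=1.
b_5 = 2

2


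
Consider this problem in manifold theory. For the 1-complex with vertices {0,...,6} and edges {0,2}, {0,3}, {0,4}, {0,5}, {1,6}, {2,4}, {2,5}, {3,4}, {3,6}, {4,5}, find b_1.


b_1 = E - V + (number of components).
E = 10, V = 7, components = 1.
b_1 = 10 - 7 + 1 = 4

4


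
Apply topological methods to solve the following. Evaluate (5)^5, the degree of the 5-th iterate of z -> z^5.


deg(f) = 5. Degree is multiplicative: deg(f^5) = (deg f)^5.
deg(f^5) = (5)^5 = 3125

3125


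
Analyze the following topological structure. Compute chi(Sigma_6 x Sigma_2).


chi(Sigma_6) = 2 - 2*6 = -10
chi(Sigma_2) = 2 - 2*2 = -2
chi(product) = (-10) * (-2) = 20

20


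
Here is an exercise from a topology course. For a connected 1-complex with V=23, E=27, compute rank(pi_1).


For a connected graph: rank(pi_1) = b_1 = E - V + 1 = 1 - chi.
chi = V - E = 23 - 27 = -4.
rank = 1 - (-4) = 27 - 23 + 1 = 5

5


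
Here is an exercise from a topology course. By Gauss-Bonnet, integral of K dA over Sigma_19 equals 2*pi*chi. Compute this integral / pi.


Gauss-Bonnet: integral K dA = 2*pi*chi(M).
chi(Sigma_19) = 2 - 2*19 = -36.
(integral K dA)/pi = 2*chi = 2*(-36) = -72

-72


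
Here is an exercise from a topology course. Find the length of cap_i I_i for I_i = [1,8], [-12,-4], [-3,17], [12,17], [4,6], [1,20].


Intersection = [max(a_i), min(b_i)] = [12, -4].
Since 12 > -4, the intersection is empty.
Length = 0

0


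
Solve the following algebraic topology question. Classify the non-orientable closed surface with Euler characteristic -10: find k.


chi = 2 - k for closed non-orientable surfaces with k crosscaps.
-10 = 2 - k
k = 2 - (-10) = 12

12


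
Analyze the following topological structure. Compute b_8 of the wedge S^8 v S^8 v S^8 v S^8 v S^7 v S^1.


For a wedge of spheres, H_k (k>0) is free on one generator per sphere of dimension k.
Spheres of dimension 8: count = 4.
b_8 = 4

4


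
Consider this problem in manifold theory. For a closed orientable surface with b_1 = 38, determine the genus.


For a closed orientable surface: b_1 = 2g.
38 = 2g
g = 38 / 2 = 19

19


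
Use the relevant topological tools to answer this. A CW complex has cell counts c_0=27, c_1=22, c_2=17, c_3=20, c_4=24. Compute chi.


chi = sum_k (-1)^k c_k.
= (-1)^0*27 + (-1)^1*22 + (-1)^2*17 + (-1)^3*20 + (-1)^4*24
= (27) + (-22) + (17) + (-20) + (24)
= 26

26


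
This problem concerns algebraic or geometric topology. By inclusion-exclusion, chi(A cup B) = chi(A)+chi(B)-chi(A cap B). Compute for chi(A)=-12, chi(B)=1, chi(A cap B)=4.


chi(A cup B) = chi(A) + chi(B) - chi(A cap B)
= -12 + (1) - (4)
= -15

-15


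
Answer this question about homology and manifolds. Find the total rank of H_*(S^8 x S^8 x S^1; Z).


Total Betti number is multiplicative under products.
Each S^d (d>=1) has total Betti number 2.
There are 3 sphere factors.
Total = 2^3 = 8

8


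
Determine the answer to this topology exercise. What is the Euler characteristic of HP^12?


HP^12 has one cell in each dimension 0, 4, ..., 4*12 (12+1 cells, all even-dim).
chi = 12 + 1 = 13

13


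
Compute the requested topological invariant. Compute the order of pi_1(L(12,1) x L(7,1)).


pi_1(X x Y) = pi_1(X) x pi_1(Y).
pi_1(L(12,1)) = Z/12, pi_1(L(7,1)) = Z/7.
|Z/12 x Z/7| = 12 * 7 = 84

84


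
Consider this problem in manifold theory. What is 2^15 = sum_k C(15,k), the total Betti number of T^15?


b_k(T^15) = C(15,k), so the sum over k is sum_k C(15,k) = 2^15.
Total = 2^15 = 32768

32768


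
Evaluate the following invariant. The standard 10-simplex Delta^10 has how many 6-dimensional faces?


Delta^10 has 10+1 vertices. A 6-face is a choice of 6+1 vertices.
f_6 = C(10+1, 6+1) = C(11,7) = 330

330


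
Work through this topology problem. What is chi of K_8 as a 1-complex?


K_8: V = 8, E = C(8,2) = 28.
chi = V - E = 8 - 28 = -20

-20


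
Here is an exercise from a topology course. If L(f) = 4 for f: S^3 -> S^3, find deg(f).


L(f) = 1 + (-1)^3 deg(f) on S^3.
4 = 1 + (-1)^3 * deg(f)
(-1)^3 * deg(f) = 3
deg(f) = -3

-3


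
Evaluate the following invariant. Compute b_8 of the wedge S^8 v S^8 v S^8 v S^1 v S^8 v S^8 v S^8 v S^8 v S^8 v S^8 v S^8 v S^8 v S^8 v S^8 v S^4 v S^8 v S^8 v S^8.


For a wedge of spheres, H_k (k>0) is free on one generator per sphere of dimension k.
Spheres of dimension 8: count = 16.
b_8 = 16

16


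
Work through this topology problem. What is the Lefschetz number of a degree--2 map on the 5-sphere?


On S^5: L(f) = tr(f_0*) + (-1)^5 tr(f_5*) = 1 + (-1)^5 * deg(f).
L(f) = 1 + (-1)^5 * -2 = 1 + 2 = 3

3


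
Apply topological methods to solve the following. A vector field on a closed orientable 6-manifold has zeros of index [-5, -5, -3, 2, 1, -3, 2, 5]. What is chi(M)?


Poincare-Hopf: chi(M) = sum of indices of zeros.
chi = (-5) + (-5) + (-3) + (2) + (1) + (-3) + (2) + (5) = -6

-6


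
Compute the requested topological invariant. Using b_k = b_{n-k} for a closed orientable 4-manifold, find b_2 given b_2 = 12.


Poincare duality for closed orientable n-manifolds: b_k = b_{n-k}.
Here n = 4, so b_2 = b_2 = 12

12


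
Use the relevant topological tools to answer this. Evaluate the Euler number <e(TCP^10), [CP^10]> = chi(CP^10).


For any closed oriented manifold, <e(TM),[M]> = chi(M).
chi(CP^10) = 10+1 = 11

11


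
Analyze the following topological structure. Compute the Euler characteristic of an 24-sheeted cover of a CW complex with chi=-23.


For a finite covering: chi(E) = (number of sheets) * chi(B).
chi(E) = 24 * (-23) = -552

-552


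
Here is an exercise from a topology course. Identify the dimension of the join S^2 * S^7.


Join of spheres: S^m * S^n = S^{m+n+1}.
dim = 2 + 7 + 1 = 10

10


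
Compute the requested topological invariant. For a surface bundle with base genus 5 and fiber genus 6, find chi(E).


For a fiber bundle F -> E -> B (with CW structure): chi(E) = chi(B) * chi(F).
chi(Sigma_5) = -8, chi(Sigma_6) = -10.
chi(E) = (-8) * (-10) = 80

80


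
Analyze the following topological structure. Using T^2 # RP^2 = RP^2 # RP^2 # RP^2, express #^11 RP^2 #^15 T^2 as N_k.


Since a >= 1, the sum is non-orientable; each T^2 can be replaced by RP^2 # RP^2 (since T^2#RP^2 = 3RP^2).
Total crosscaps k = 11 + 2*15 = 41.
Check via chi: chi = 11*1 + 15*0 - (11+15-1)*2 = -39 = 2 - k = -39. Consistent.

41


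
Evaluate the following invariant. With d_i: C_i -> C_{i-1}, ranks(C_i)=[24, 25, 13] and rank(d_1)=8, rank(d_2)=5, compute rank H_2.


rank H_k = rank(ker d_k) - rank(im d_{k+1}).
rank(ker d_2) = rank(C_2) - rank(d_2) = 13 - 5 = 8.
rank(im d_{2+1}) = 0.
rank H_2 = 8 - 0 = 8

8


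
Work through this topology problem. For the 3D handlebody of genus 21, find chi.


A genus-g handlebody deformation retracts to a wedge of g circles.
chi(vee_g S^1) = 1 - g.
chi(H_21) = 1 - 21 = -20

-20


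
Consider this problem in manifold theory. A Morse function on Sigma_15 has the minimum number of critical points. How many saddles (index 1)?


A perfect Morse function has m_k = b_k.
For Sigma_15: b_0=1, b_1=2g=30, b_2=1.
Saddles m_1 = 2g = 30

30


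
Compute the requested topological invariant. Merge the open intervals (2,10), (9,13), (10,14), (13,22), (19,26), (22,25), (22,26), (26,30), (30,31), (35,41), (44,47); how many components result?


Sort and merge overlapping open intervals.
Merged: (2,26), (26,30), (30,31), (35,41), (44,47).
Number of components = 5

5


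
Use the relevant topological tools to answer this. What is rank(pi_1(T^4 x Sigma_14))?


pi_1(A x B) = pi_1(A) x pi_1(B); rank of abelianization = b_1.
b_1(T^4) = 4, b_1(Sigma_14) = 2*14 = 28.
b_1(product) = 4 + 28 = 32

32


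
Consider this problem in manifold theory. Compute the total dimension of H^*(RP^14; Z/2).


H^k(RP^14; Z/2) = Z/2 for each 0 <= k <= 14.
Total dimension = 14 + 1 = 15

15


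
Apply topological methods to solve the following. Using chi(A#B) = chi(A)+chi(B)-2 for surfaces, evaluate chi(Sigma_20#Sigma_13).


chi(Sigma_20) = 2 - 2*20 = -38
chi(Sigma_13) = 2 - 2*13 = -24
For surfaces: chi(A#B) = chi(A) + chi(B) - 2.
chi = -38 + -24 - 2 = -64

-64


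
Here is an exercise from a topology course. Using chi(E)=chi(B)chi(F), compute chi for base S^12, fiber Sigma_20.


chi(S^12) = 2 (n even), chi(Sigma_20) = 2 - 2*20 = -38.
chi(E) = 2 * (-38) = -76

-76


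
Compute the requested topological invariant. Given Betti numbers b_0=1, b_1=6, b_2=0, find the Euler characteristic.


chi = sum_k (-1)^k b_k.
= (1) + (-6) + (0)
= -5

-5


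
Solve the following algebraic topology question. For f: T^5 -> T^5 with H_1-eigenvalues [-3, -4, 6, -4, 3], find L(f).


For a torus self-map: L(f) = det(I - A) where A acts on H_1.
L(f) = (1--3) * (1--4) * (1-6) * (1--4) * (1-3) = 4 * 5 * -5 * 5 * -2 = 1000

1000


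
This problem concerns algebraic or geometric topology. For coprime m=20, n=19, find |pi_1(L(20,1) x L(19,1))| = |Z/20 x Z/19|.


pi_1(X x Y) = pi_1(X) x pi_1(Y).
pi_1(L(20,1)) = Z/20, pi_1(L(19,1)) = Z/19.
|Z/20 x Z/19| = 20 * 19 = 380

380


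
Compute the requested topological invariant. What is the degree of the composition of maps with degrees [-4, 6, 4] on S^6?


Degree is multiplicative: deg(composition) = product of degrees.
= (-4) * (6) * (4) = -96

-96


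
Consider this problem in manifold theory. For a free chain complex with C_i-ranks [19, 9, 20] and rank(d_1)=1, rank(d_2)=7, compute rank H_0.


rank H_k = rank(ker d_k) - rank(im d_{k+1}).
rank(ker d_0) = rank(C_0) - rank(d_0) = 19 - 0 = 19.
rank(im d_{0+1}) = 1.
rank H_0 = 19 - 1 = 18

18


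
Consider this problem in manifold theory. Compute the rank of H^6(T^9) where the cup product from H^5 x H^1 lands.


Cup product: H^p x H^q -> H^{p+q}; here p+q = 5+1 = 6.
rank H^k(T^n) = C(n,k).
C(9,6) = 84

84


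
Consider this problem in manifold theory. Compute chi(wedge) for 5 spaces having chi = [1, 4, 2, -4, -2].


chi(A v B) = chi(A) + chi(B) - 1 (one point identified).
For 5 spaces: chi = (sum chi_i) - (5 - 1).
sum = 1; chi = 1 - 4 = -3

-3


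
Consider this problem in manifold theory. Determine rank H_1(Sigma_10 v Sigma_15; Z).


For a wedge: H_1(A v B) = H_1(A) + H_1(B).
b_1(Sigma_10) = 20, b_1(Sigma_15) = 30.
b_1 = 20 + 30 = 50

50


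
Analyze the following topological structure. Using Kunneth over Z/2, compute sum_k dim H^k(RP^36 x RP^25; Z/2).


dim H^*(RP^n; Z/2) = n+1 (one Z/2 in each degree 0..n).
Total Betti number is multiplicative.
Total = (36+1) * (25+1) = 37 * 26 = 962

962


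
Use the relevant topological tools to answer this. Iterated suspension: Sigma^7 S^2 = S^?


Each suspension raises dimension by 1: Sigma S^n = S^{n+1}.
Sigma^7 S^2 = S^{2+7} = S^9

9


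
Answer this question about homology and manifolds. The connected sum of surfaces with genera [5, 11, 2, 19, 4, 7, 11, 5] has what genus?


Genus is additive under connected sum of orientable surfaces.
g = 5 + 11 + 2 + 19 + 4 + 7 + 11 + 5 = 64

64


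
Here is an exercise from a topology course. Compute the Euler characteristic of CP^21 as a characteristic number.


For any closed oriented manifold, <e(TM),[M]> = chi(M).
chi(CP^21) = 21+1 = 22

22


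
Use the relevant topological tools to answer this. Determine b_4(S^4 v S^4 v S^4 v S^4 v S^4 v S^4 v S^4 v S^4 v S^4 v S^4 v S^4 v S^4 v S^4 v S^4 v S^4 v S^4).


For a wedge of spheres, H_k (k>0) is free on one generator per sphere of dimension k.
Spheres of dimension 4: count = 16.
b_4 = 16

16


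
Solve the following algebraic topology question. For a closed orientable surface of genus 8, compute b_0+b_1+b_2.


For Sigma_8: b_0 = 1, b_1 = 2g = 16, b_2 = 1.
Total = 1 + 16 + 1 = 18

18


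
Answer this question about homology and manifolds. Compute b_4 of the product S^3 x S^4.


Each S^d has Poincare polynomial 1 + t^d.
The product S^3 x S^4 has Poincare polynomial prod(1+t^d_i).
Expanding: b_0=1, b_3=1, b_4=1, b_7=1.
b_4 = 1

1


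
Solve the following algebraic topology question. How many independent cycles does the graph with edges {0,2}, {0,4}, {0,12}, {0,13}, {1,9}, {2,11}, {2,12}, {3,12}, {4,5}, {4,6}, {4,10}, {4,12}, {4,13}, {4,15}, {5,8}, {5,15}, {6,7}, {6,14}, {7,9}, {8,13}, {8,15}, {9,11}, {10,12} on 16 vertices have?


b_1 = E - V + (number of components).
E = 23, V = 16, components = 1.
b_1 = 23 - 16 + 1 = 8

8


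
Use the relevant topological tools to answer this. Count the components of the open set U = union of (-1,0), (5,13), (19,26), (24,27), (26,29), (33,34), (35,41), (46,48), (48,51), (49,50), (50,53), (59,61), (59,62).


Sort and merge overlapping open intervals.
Merged: (-1,0), (5,13), (19,29), (33,34), (35,41), (46,48), (48,53), (59,62).
Number of components = 8

8


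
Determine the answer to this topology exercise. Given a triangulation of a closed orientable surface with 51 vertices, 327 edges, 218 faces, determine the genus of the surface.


chi = V - E + F = 51 - 327 + 218 = -58
For orientable closed surface: chi = 2 - 2g, so g = (2 - chi)/2.
g = (2 - (-58)) / 2 = 60 / 2 = 30

30


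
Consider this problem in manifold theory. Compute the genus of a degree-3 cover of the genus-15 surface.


For an n-sheeted cover: chi(E) = n * chi(B).
chi(Sigma_15) = 2 - 2*15 = -28.
chi(E) = 3 * (-28) = -84.
genus(E) = (2 - chi(E))/2 = (2 - (-84))/2 = 86/2 = 43

43


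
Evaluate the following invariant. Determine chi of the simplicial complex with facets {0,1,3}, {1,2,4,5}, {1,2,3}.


Enumerate all faces; f-vector: f_0=6, f_1=10, f_2=6, f_3=1.
chi = sum (-1)^k f_k = 1

1


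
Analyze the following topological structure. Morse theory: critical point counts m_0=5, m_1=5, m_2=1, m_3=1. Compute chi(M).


Morse theory: chi(M) = sum_k (-1)^k m_k where m_k = #(index-k critical points).
= (5) + (-5) + (1) + (-1) = 0

0


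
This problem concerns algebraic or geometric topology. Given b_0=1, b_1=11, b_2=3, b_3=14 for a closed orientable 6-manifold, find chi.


By Poincare duality b_k = b_{6-k}, so full Betti numbers: b_0=1, b_1=11, b_2=3, b_3=14, b_4=3, b_5=11, b_6=1.
chi = sum (-1)^k b_k = -28

-28


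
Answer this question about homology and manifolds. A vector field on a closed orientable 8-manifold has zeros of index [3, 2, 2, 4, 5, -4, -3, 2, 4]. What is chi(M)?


Poincare-Hopf: chi(M) = sum of indices of zeros.
chi = (3) + (2) + (2) + (4) + (5) + (-4) + (-3) + (2) + (4) = 15

15


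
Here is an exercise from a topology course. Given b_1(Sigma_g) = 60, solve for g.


For a closed orientable surface: b_1 = 2g.
60 = 2g
g = 60 / 2 = 30

30


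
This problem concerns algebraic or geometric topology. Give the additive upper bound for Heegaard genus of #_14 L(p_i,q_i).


Heegaard genus satisfies g(A#B) <= g(A) + g(B).
Each lens space has g = 1.
Upper bound: 14 * 1 = 14

14


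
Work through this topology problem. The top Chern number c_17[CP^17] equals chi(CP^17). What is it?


For any closed oriented manifold, <e(TM),[M]> = chi(M).
chi(CP^17) = 17+1 = 18

18


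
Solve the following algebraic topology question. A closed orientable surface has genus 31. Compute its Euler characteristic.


For a closed orientable surface of genus g: chi = 2 - 2g.
Here g = 31.
chi = 2 - 2*31 = 2 - 62 = -60

-60


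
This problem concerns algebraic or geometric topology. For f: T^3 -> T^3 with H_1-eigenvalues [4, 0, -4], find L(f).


For a torus self-map: L(f) = det(I - A) where A acts on H_1.
L(f) = (1-4) * (1-0) * (1--4) = -3 * 1 * 5 = -15

-15


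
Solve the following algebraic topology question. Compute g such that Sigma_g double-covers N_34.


chi(N_34) = 2 - 34 = -32.
Double cover: chi(Sigma_g) = 2 * chi(N_34) = 2*(-32) = -64.
2 - 2g = -64, so g = (2 - (-64))/2 = 66/2 = 33

33


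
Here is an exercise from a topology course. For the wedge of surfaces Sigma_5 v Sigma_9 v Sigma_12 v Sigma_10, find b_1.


For a wedge X v Y: reduced H_k(X v Y) = H_k(X) + H_k(Y).
Each Sigma_g contributes b_1 = 2g.
b_1 = 10 + 18 + 24 + 20 = 72

72


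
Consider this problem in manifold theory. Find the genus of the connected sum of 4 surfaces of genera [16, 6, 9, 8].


Genus is additive under connected sum of orientable surfaces.
g = 16 + 6 + 9 + 8 = 39

39


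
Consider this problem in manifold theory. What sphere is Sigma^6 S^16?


Each suspension raises dimension by 1: Sigma S^n = S^{n+1}.
Sigma^6 S^16 = S^{16+6} = S^22

22


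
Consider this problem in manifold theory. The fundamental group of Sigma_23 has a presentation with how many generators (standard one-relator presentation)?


Standard presentation: pi_1(Sigma_g) = <a_1,b_1,...,a_g,b_g | [a_1,b_1]...[a_g,b_g] = 1>.
Number of generators = 2g = 2*23 = 46

46


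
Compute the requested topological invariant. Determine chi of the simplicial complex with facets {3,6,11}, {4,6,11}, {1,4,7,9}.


Enumerate all faces; f-vector: f_0=7, f_1=11, f_2=6, f_3=1.
chi = sum (-1)^k f_k = 1

1


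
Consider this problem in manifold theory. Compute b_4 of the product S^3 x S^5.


Each S^d has Poincare polynomial 1 + t^d.
The product S^3 x S^5 has Poincare polynomial prod(1+t^d_i).
Expanding: b_0=1, b_3=1, b_5=1, b_8=1.
b_4 = 0

0


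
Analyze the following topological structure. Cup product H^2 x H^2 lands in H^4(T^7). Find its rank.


Cup product: H^p x H^q -> H^{p+q}; here p+q = 2+2 = 4.
rank H^k(T^n) = C(n,k).
C(7,4) = 35

35


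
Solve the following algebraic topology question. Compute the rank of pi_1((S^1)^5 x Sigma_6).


pi_1(A x B) = pi_1(A) x pi_1(B); rank of abelianization = b_1.
b_1(T^5) = 5, b_1(Sigma_6) = 2*6 = 12.
b_1(product) = 5 + 12 = 17

17


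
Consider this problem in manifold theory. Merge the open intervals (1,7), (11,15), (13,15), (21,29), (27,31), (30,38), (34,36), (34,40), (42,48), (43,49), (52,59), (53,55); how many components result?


Sort and merge overlapping open intervals.
Merged: (1,7), (11,15), (21,40), (42,49), (52,59).
Number of components = 5

5


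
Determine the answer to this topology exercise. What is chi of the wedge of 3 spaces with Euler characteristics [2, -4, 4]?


chi(A v B) = chi(A) + chi(B) - 1 (one point identified).
For 3 spaces: chi = (sum chi_i) - (3 - 1).
sum = 2; chi = 2 - 2 = 0

0


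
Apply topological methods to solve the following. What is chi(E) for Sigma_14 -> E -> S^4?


chi(S^4) = 2 (n even), chi(Sigma_14) = 2 - 2*14 = -26.
chi(E) = 2 * (-26) = -52

-52


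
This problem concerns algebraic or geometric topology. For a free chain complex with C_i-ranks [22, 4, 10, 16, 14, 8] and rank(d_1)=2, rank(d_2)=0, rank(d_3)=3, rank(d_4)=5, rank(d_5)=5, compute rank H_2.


rank H_k = rank(ker d_k) - rank(im d_{k+1}).
rank(ker d_2) = rank(C_2) - rank(d_2) = 10 - 0 = 10.
rank(im d_{2+1}) = 3.
rank H_2 = 10 - 3 = 7

7


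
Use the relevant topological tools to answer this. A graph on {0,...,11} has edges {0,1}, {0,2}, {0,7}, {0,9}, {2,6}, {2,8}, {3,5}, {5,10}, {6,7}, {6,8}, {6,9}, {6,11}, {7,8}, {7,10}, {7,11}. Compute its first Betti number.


b_1 = E - V + (number of components).
E = 15, V = 12, components = 2.
b_1 = 15 - 12 + 2 = 5

5


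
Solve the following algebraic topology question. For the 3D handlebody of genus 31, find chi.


A genus-g handlebody deformation retracts to a wedge of g circles.
chi(vee_g S^1) = 1 - g.
chi(H_31) = 1 - 31 = -30

-30


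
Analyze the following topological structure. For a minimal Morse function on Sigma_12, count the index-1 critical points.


A perfect Morse function has m_k = b_k.
For Sigma_12: b_0=1, b_1=2g=24, b_2=1.
Saddles m_1 = 2g = 24

24


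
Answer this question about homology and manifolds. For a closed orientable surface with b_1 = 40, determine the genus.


For a closed orientable surface: b_1 = 2g.
40 = 2g
g = 40 / 2 = 20

20


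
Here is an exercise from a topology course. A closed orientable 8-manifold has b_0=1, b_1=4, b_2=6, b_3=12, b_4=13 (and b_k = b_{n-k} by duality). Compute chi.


By Poincare duality b_k = b_{8-k}, so full Betti numbers: b_0=1, b_1=4, b_2=6, b_3=12, b_4=13, b_5=12, b_6=6, b_7=4, b_8=1.
chi = sum (-1)^k b_k = -5

-5


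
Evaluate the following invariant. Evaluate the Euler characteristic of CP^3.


CP^3 has one cell in each even dimension 0, 2, ..., 2*3 (3+1 cells total).
All cells are even-dimensional, so chi = number of cells.
chi = 3 + 1 = 4

4


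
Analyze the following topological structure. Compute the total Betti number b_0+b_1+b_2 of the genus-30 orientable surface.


For Sigma_30: b_0 = 1, b_1 = 2g = 60, b_2 = 1.
Total = 1 + 60 + 1 = 62

62


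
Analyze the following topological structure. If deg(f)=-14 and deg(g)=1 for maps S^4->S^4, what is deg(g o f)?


Degree is multiplicative under composition: deg(g o f) = deg(g) * deg(f).
= 1 * -14 = -14

-14


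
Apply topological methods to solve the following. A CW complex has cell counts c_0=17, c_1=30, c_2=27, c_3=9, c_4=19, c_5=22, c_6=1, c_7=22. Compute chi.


chi = sum_k (-1)^k c_k.
= (-1)^0*17 + (-1)^1*30 + (-1)^2*27 + (-1)^3*9 + (-1)^4*19 + (-1)^5*22 + (-1)^6*1 + (-1)^7*22
= (17) + (-30) + (27) + (-9) + (19) + (-22) + (1) + (-22)
= -19

-19


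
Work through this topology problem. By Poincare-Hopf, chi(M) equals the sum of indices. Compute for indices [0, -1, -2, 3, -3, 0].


Poincare-Hopf: chi(M) = sum of indices of zeros.
chi = (0) + (-1) + (-2) + (3) + (-3) + (0) = -3

-3


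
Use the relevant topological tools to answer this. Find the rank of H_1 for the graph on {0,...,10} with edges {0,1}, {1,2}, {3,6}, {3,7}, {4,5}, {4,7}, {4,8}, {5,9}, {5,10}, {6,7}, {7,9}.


b_1 = E - V + (number of components).
E = 11, V = 11, components = 2.
b_1 = 11 - 11 + 2 = 2

2


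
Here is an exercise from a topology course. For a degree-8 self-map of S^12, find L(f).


On S^12: L(f) = tr(f_0*) + (-1)^12 tr(f_12*) = 1 + (-1)^12 * deg(f).
L(f) = 1 + (-1)^12 * 8 = 1 + 8 = 9

9


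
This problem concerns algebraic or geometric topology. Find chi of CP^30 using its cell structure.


CP^30 has one cell in each even dimension 0, 2, ..., 2*30 (30+1 cells total).
All cells are even-dimensional, so chi = number of cells.
chi = 30 + 1 = 31

31


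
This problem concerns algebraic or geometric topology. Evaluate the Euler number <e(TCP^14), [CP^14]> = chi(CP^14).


For any closed oriented manifold, <e(TM),[M]> = chi(M).
chi(CP^14) = 14+1 = 15

15


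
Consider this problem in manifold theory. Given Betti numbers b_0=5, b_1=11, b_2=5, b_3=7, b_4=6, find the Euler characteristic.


chi = sum_k (-1)^k b_k.
= (5) + (-11) + (5) + (-7) + (6)
= -2

-2


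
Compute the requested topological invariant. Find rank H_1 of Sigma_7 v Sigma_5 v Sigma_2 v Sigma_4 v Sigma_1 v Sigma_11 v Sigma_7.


For a wedge X v Y: reduced H_k(X v Y) = H_k(X) + H_k(Y).
Each Sigma_g contributes b_1 = 2g.
b_1 = 14 + 10 + 4 + 8 + 2 + 22 + 14 = 74

74


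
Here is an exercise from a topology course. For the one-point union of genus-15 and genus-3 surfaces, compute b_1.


For a wedge: H_1(A v B) = H_1(A) + H_1(B).
b_1(Sigma_15) = 30, b_1(Sigma_3) = 6.
b_1 = 30 + 6 = 36

36


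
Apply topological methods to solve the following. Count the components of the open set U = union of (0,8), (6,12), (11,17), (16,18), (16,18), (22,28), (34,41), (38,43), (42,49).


Sort and merge overlapping open intervals.
Merged: (0,18), (22,28), (34,49).
Number of components = 3

3


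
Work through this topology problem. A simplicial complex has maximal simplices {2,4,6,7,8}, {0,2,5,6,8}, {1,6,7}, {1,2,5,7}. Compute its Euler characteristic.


Enumerate all faces; f-vector: f_0=8, f_1=22, f_2=24, f_3=11, f_4=2.
chi = sum (-1)^k f_k = 1

1


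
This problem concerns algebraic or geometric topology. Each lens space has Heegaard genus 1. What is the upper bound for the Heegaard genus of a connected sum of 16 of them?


Heegaard genus satisfies g(A#B) <= g(A) + g(B).
Each lens space has g = 1.
Upper bound: 16 * 1 = 16

16


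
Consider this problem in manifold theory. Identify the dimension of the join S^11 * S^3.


Join of spheres: S^m * S^n = S^{m+n+1}.
dim = 11 + 3 + 1 = 15

15


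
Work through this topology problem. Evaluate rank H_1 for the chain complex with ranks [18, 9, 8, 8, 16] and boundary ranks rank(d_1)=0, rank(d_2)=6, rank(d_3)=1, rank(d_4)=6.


rank H_k = rank(ker d_k) - rank(im d_{k+1}).
rank(ker d_1) = rank(C_1) - rank(d_1) = 9 - 0 = 9.
rank(im d_{1+1}) = 6.
rank H_1 = 9 - 6 = 3

3


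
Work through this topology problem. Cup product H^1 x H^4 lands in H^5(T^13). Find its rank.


Cup product: H^p x H^q -> H^{p+q}; here p+q = 1+4 = 5.
rank H^k(T^n) = C(n,k).
C(13,5) = 1287

1287


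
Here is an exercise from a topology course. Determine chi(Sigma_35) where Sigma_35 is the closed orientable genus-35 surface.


For a closed orientable surface of genus g: chi = 2 - 2g.
Here g = 35.
chi = 2 - 2*35 = 2 - 70 = -68

-68


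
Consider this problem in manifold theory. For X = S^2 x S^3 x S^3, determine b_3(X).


Each S^d has Poincare polynomial 1 + t^d.
The product S^2 x S^3 x S^3 has Poincare polynomial prod(1+t^d_i).
Expanding: b_0=1, b_2=1, b_3=2, b_5=2, b_6=1, b_8=1.
b_3 = 2

2


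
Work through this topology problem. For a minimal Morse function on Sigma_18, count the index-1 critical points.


A perfect Morse function has m_k = b_k.
For Sigma_18: b_0=1, b_1=2g=36, b_2=1.
Saddles m_1 = 2g = 36

36
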